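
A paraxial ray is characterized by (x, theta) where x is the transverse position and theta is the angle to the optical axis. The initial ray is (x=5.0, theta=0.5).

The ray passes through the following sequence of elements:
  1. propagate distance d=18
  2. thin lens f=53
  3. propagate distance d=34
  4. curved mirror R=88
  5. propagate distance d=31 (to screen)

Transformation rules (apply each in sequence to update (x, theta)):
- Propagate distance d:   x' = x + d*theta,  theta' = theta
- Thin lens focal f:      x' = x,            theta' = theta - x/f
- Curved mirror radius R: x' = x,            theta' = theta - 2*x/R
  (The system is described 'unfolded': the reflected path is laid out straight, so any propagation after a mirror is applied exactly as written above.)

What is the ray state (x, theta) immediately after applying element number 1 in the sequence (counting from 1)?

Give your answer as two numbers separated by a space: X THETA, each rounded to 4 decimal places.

Initial: x=5.0000 theta=0.5000
After 1 (propagate distance d=18): x=14.0000 theta=0.5000
Rounded to 4 decimal places: x = 14.0000, theta = 0.5000

Answer: 14.0000 0.5000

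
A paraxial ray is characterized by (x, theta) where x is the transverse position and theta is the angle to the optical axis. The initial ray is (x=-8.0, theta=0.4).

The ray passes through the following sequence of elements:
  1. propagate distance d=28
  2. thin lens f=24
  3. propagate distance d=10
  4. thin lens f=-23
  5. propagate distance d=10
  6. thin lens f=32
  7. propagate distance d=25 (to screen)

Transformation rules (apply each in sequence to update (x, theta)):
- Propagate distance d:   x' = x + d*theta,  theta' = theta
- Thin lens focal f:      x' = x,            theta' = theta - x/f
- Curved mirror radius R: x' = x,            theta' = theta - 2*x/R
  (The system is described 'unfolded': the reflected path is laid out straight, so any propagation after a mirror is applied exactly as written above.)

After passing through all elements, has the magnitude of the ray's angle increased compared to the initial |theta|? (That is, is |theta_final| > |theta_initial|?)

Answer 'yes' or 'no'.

Answer: no

Derivation:
Initial: x=-8.0000 theta=0.4000
After 1 (propagate distance d=28): x=3.2000 theta=0.4000
After 2 (thin lens f=24): x=3.2000 theta=4/15 (≈0.2667)
After 3 (propagate distance d=10): x=88/15 (≈5.8667) theta=4/15 (≈0.2667)
After 4 (thin lens f=-23): x=88/15 (≈5.8667) theta=12/23 (≈0.5217)
After 5 (propagate distance d=10): x=3824/345 (≈11.0841) theta=12/23 (≈0.5217)
After 6 (thin lens f=32): x=3824/345 (≈11.0841) theta=121/690 (≈0.1754)
After 7 (propagate distance d=25 (to screen)): x=10673/690 (≈15.4681) theta=121/690 (≈0.1754)
|theta_initial|=0.4000 |theta_final|=121/690 (≈0.1754) -> not increased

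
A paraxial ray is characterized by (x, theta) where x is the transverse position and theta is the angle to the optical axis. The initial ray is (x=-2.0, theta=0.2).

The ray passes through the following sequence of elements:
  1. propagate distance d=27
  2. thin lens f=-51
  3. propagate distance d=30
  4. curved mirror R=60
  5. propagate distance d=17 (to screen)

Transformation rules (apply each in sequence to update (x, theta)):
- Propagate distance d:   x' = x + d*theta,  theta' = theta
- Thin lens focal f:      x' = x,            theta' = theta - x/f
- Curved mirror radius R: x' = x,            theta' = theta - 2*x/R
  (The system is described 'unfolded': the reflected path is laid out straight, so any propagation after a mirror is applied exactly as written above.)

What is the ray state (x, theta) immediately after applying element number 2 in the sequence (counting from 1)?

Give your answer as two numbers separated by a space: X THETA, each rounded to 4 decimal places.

Answer: 3.4000 0.2667

Derivation:
Initial: x=-2.0000 theta=0.2000
After 1 (propagate distance d=27): x=3.4000 theta=0.2000
After 2 (thin lens f=-51): x=3.4000 theta=4/15 (≈0.2667)
Rounded to 4 decimal places: x = 3.4000, theta = 0.2667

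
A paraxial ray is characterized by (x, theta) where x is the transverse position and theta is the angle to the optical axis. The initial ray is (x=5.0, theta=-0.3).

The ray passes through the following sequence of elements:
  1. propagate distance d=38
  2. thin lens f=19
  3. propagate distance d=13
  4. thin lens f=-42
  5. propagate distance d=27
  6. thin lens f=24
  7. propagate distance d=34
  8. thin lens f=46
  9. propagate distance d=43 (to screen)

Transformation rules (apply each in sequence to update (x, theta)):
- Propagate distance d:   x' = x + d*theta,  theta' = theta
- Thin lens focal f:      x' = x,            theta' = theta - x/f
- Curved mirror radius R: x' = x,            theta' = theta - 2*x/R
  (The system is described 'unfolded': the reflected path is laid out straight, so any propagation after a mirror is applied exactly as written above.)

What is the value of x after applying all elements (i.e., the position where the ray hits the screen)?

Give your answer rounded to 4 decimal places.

Initial: x=5.0000 theta=-0.3000
After 1 (propagate distance d=38): x=-6.4000 theta=-0.3000
After 2 (thin lens f=19): x=-6.4000 theta=7/190 (≈0.0368)
After 3 (propagate distance d=13): x=-225/38 (≈-5.9211) theta=7/190 (≈0.0368)
After 4 (thin lens f=-42): x=-225/38 (≈-5.9211) theta=-277/2660 (≈-0.1041)
After 5 (propagate distance d=27): x=-23229/2660 (≈-8.7327) theta=-277/2660 (≈-0.1041)
After 6 (thin lens f=24): x=-23229/2660 (≈-8.7327) theta=5527/21280 (≈0.2597)
After 7 (propagate distance d=34): x=149/1520 (≈0.0980) theta=5527/21280 (≈0.2597)
After 8 (thin lens f=46): x=149/1520 (≈0.0980) theta=63039/244720 (≈0.2576)
After 9 (propagate distance d=43 (to screen)): x=1367333/122360 (≈11.1747) theta=63039/244720 (≈0.2576)
Rounded to 4 decimal places: x = 11.1747

Answer: 11.1747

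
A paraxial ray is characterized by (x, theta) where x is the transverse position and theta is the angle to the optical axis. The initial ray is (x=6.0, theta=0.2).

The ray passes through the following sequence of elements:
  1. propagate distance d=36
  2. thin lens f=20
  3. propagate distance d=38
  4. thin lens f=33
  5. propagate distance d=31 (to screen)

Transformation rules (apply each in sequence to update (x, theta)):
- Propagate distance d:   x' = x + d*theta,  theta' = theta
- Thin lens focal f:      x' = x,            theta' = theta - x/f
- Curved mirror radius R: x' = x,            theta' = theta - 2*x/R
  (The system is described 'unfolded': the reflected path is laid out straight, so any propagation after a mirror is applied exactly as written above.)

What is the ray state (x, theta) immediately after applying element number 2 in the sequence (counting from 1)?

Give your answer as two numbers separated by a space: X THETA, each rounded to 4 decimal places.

Answer: 13.2000 -0.4600

Derivation:
Initial: x=6.0000 theta=0.2000
After 1 (propagate distance d=36): x=13.2000 theta=0.2000
After 2 (thin lens f=20): x=13.2000 theta=-0.4600
Rounded to 4 decimal places: x = 13.2000, theta = -0.4600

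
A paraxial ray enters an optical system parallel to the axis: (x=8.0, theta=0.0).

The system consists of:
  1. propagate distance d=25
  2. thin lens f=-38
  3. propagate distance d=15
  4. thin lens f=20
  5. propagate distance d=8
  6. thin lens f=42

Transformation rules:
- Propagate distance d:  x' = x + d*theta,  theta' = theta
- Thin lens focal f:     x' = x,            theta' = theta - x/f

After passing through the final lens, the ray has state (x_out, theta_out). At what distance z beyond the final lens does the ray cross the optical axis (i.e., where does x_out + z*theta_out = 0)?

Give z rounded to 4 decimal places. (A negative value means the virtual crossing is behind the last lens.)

Answer: 15.3217

Derivation:
Initial: x=8.0000 theta=0.0000
After 1 (propagate distance d=25): x=8.0000 theta=0.0000
After 2 (thin lens f=-38): x=8.0000 theta=4/19 (≈0.2105)
After 3 (propagate distance d=15): x=212/19 (≈11.1579) theta=4/19 (≈0.2105)
After 4 (thin lens f=20): x=212/19 (≈11.1579) theta=-33/95 (≈-0.3474)
After 5 (propagate distance d=8): x=796/95 (≈8.3789) theta=-33/95 (≈-0.3474)
After 6 (thin lens f=42): x=796/95 (≈8.3789) theta=-1091/1995 (≈-0.5469)
z_focus = -x_out/theta_out = -(796/95)/(-1091/1995) = 16716/1091 ≈ 15.3217
Rounded to 4 decimal places: z = 15.3217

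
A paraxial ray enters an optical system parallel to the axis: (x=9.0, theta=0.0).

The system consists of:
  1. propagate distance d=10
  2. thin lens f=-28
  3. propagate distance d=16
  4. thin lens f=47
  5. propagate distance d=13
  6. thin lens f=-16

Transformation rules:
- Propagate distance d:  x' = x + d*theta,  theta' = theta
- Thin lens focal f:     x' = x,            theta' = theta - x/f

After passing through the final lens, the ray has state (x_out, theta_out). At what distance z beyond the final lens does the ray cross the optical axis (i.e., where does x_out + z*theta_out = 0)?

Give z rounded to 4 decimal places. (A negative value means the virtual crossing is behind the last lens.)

Initial: x=9.0000 theta=0.0000
After 1 (propagate distance d=10): x=9.0000 theta=0.0000
After 2 (thin lens f=-28): x=9.0000 theta=9/28 (≈0.3214)
After 3 (propagate distance d=16): x=99/7 (≈14.1429) theta=9/28 (≈0.3214)
After 4 (thin lens f=47): x=99/7 (≈14.1429) theta=27/1316 (≈0.0205)
After 5 (propagate distance d=13): x=2709/188 (≈14.4096) theta=27/1316 (≈0.0205)
After 6 (thin lens f=-16): x=2709/188 (≈14.4096) theta=19395/21056 (≈0.9211)
z_focus = -x_out/theta_out = -(2709/188)/(19395/21056) = -33712/2155 ≈ -15.6436
Rounded to 4 decimal places: z = -15.6436

Answer: -15.6436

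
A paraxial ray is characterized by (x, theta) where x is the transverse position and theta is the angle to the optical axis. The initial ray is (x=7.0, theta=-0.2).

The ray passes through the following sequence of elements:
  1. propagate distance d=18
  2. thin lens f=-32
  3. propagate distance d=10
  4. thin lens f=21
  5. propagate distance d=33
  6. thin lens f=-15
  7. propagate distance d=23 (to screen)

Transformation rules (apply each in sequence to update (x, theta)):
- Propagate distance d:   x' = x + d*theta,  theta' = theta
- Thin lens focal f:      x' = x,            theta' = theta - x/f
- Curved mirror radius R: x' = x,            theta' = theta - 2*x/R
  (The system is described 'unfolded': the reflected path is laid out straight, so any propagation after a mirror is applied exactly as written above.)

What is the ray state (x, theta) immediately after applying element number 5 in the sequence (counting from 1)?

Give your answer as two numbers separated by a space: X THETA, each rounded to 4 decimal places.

Initial: x=7.0000 theta=-0.2000
After 1 (propagate distance d=18): x=3.4000 theta=-0.2000
After 2 (thin lens f=-32): x=3.4000 theta=-3/32 (≈-0.0938)
After 3 (propagate distance d=10): x=2.4625 theta=-3/32 (≈-0.0938)
After 4 (thin lens f=21): x=2.4625 theta=-709/3360 (≈-0.2110)
After 5 (propagate distance d=33): x=-5041/1120 (≈-4.5009) theta=-709/3360 (≈-0.2110)
Rounded to 4 decimal places: x = -4.5009, theta = -0.2110

Answer: -4.5009 -0.2110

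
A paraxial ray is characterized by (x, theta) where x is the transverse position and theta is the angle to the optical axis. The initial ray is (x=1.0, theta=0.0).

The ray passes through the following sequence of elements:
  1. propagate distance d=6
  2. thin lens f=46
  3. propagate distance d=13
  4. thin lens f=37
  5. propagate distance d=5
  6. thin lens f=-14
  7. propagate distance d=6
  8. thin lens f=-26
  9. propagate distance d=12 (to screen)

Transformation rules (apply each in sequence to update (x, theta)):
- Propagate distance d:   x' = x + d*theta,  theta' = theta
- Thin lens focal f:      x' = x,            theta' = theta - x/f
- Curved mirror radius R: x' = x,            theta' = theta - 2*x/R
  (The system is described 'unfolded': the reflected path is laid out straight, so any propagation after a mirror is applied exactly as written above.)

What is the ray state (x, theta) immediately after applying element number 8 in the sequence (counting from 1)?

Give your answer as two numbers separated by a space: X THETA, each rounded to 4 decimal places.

Initial: x=1.0000 theta=0.0000
After 1 (propagate distance d=6): x=1.0000 theta=0.0000
After 2 (thin lens f=46): x=1.0000 theta=-1/46 (≈-0.0217)
After 3 (propagate distance d=13): x=33/46 (≈0.7174) theta=-1/46 (≈-0.0217)
After 4 (thin lens f=37): x=33/46 (≈0.7174) theta=-35/851 (≈-0.0411)
After 5 (propagate distance d=5): x=871/1702 (≈0.5118) theta=-35/851 (≈-0.0411)
After 6 (thin lens f=-14): x=871/1702 (≈0.5118) theta=-109/23828 (≈-0.0046)
After 7 (propagate distance d=6): x=2885/5957 (≈0.4843) theta=-109/23828 (≈-0.0046)
After 8 (thin lens f=-26): x=2885/5957 (≈0.4843) theta=4353/309764 (≈0.0141)
Rounded to 4 decimal places: x = 0.4843, theta = 0.0141

Answer: 0.4843 0.0141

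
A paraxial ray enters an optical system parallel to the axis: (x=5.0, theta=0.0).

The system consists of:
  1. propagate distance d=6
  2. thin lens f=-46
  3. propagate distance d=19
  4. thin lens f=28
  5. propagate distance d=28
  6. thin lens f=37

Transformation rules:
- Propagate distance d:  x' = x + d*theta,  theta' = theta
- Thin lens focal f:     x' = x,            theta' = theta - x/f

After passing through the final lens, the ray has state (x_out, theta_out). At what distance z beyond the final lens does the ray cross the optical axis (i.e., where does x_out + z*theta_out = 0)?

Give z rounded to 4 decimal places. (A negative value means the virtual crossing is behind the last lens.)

Answer: 13.4733

Derivation:
Initial: x=5.0000 theta=0.0000
After 1 (propagate distance d=6): x=5.0000 theta=0.0000
After 2 (thin lens f=-46): x=5.0000 theta=5/46 (≈0.1087)
After 3 (propagate distance d=19): x=325/46 (≈7.0652) theta=5/46 (≈0.1087)
After 4 (thin lens f=28): x=325/46 (≈7.0652) theta=-185/1288 (≈-0.1436)
After 5 (propagate distance d=28): x=70/23 (≈3.0435) theta=-185/1288 (≈-0.1436)
After 6 (thin lens f=37): x=70/23 (≈3.0435) theta=-10765/47656 (≈-0.2259)
z_focus = -x_out/theta_out = -(70/23)/(-10765/47656) = 29008/2153 ≈ 13.4733
Rounded to 4 decimal places: z = 13.4733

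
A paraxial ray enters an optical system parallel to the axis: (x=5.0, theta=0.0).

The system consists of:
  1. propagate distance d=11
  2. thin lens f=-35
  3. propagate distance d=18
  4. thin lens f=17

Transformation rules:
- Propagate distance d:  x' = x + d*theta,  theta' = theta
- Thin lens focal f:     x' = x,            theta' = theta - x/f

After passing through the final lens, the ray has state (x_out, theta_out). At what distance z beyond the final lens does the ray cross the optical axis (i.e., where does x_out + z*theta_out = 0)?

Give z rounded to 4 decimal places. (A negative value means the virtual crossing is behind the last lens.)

Answer: 25.0278

Derivation:
Initial: x=5.0000 theta=0.0000
After 1 (propagate distance d=11): x=5.0000 theta=0.0000
After 2 (thin lens f=-35): x=5.0000 theta=1/7 (≈0.1429)
After 3 (propagate distance d=18): x=53/7 (≈7.5714) theta=1/7 (≈0.1429)
After 4 (thin lens f=17): x=53/7 (≈7.5714) theta=-36/119 (≈-0.3025)
z_focus = -x_out/theta_out = -(53/7)/(-36/119) = 901/36 ≈ 25.0278
Rounded to 4 decimal places: z = 25.0278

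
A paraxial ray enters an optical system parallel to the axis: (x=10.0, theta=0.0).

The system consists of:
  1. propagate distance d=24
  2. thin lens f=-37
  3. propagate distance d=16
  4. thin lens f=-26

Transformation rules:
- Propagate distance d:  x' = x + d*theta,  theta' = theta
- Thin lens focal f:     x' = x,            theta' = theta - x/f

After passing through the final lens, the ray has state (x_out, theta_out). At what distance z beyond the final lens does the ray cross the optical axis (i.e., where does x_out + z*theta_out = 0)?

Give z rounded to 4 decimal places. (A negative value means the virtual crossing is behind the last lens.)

Answer: -17.4430

Derivation:
Initial: x=10.0000 theta=0.0000
After 1 (propagate distance d=24): x=10.0000 theta=0.0000
After 2 (thin lens f=-37): x=10.0000 theta=10/37 (≈0.2703)
After 3 (propagate distance d=16): x=530/37 (≈14.3243) theta=10/37 (≈0.2703)
After 4 (thin lens f=-26): x=530/37 (≈14.3243) theta=395/481 (≈0.8212)
z_focus = -x_out/theta_out = -(530/37)/(395/481) = -1378/79 ≈ -17.4430
Rounded to 4 decimal places: z = -17.4430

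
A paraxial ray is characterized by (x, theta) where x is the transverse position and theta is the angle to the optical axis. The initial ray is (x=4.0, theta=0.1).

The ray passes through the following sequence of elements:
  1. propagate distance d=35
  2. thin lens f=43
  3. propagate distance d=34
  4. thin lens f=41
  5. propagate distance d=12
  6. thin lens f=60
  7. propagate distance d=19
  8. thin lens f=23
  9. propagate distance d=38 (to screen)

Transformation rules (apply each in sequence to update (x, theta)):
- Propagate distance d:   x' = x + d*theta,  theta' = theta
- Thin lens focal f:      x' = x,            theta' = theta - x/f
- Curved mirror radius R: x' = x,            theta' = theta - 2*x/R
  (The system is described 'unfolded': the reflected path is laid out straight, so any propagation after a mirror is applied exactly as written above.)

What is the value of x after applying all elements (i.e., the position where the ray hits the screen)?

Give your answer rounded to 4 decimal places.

Answer: -7.8392

Derivation:
Initial: x=4.0000 theta=0.1000
After 1 (propagate distance d=35): x=7.5000 theta=0.1000
After 2 (thin lens f=43): x=7.5000 theta=-16/215 (≈-0.0744)
After 3 (propagate distance d=34): x=2137/430 (≈4.9698) theta=-16/215 (≈-0.0744)
After 4 (thin lens f=41): x=2137/430 (≈4.9698) theta=-3449/17630 (≈-0.1956)
After 5 (propagate distance d=12): x=46229/17630 (≈2.6222) theta=-3449/17630 (≈-0.1956)
After 6 (thin lens f=60): x=46229/17630 (≈2.6222) theta=-253169/1057800 (≈-0.2393)
After 7 (propagate distance d=19): x=-2036471/1057800 (≈-1.9252) theta=-253169/1057800 (≈-0.2393)
After 8 (thin lens f=23): x=-2036471/1057800 (≈-1.9252) theta=-473302/3041175 (≈-0.1556)
After 9 (propagate distance d=38 (to screen)): x=-190722641/24329400 (≈-7.8392) theta=-473302/3041175 (≈-0.1556)
Rounded to 4 decimal places: x = -7.8392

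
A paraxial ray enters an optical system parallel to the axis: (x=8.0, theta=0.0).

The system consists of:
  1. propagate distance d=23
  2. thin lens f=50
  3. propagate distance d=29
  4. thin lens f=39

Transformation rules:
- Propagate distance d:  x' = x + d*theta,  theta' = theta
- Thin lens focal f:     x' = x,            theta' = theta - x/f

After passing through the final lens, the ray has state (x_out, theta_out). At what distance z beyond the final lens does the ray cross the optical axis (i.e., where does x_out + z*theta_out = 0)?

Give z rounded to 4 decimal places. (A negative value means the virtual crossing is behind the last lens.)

Answer: 13.6500

Derivation:
Initial: x=8.0000 theta=0.0000
After 1 (propagate distance d=23): x=8.0000 theta=0.0000
After 2 (thin lens f=50): x=8.0000 theta=-0.1600
After 3 (propagate distance d=29): x=3.3600 theta=-0.1600
After 4 (thin lens f=39): x=3.3600 theta=-16/65 (≈-0.2462)
z_focus = -x_out/theta_out = -(3.3600)/(-16/65) = 13.6500
Rounded to 4 decimal places: z = 13.6500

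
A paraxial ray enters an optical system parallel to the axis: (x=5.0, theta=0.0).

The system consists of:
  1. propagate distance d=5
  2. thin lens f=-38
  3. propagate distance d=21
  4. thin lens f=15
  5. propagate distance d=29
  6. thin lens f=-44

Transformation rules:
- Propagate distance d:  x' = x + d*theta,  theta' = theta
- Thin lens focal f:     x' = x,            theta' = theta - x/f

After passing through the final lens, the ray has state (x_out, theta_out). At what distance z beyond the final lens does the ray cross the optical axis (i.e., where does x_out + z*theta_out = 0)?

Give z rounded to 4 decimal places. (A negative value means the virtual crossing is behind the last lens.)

Initial: x=5.0000 theta=0.0000
After 1 (propagate distance d=5): x=5.0000 theta=0.0000
After 2 (thin lens f=-38): x=5.0000 theta=5/38 (≈0.1316)
After 3 (propagate distance d=21): x=295/38 (≈7.7632) theta=5/38 (≈0.1316)
After 4 (thin lens f=15): x=295/38 (≈7.7632) theta=-22/57 (≈-0.3860)
After 5 (propagate distance d=29): x=-391/114 (≈-3.4298) theta=-22/57 (≈-0.3860)
After 6 (thin lens f=-44): x=-391/114 (≈-3.4298) theta=-2327/5016 (≈-0.4639)
z_focus = -x_out/theta_out = -(-391/114)/(-2327/5016) = -17204/2327 ≈ -7.3932
Rounded to 4 decimal places: z = -7.3932

Answer: -7.3932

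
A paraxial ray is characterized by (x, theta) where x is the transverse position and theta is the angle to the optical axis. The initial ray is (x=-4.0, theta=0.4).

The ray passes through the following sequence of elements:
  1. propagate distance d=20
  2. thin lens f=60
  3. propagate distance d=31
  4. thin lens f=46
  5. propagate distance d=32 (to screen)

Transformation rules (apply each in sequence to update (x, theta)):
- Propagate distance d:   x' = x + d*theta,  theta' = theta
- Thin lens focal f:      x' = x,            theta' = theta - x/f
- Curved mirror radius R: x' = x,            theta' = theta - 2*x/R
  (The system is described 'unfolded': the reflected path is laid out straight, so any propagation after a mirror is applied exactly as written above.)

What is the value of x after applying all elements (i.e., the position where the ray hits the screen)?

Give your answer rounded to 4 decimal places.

Initial: x=-4.0000 theta=0.4000
After 1 (propagate distance d=20): x=4.0000 theta=0.4000
After 2 (thin lens f=60): x=4.0000 theta=1/3 (≈0.3333)
After 3 (propagate distance d=31): x=43/3 (≈14.3333) theta=1/3 (≈0.3333)
After 4 (thin lens f=46): x=43/3 (≈14.3333) theta=1/46 (≈0.0217)
After 5 (propagate distance d=32 (to screen)): x=1037/69 (≈15.0290) theta=1/46 (≈0.0217)
Rounded to 4 decimal places: x = 15.0290

Answer: 15.0290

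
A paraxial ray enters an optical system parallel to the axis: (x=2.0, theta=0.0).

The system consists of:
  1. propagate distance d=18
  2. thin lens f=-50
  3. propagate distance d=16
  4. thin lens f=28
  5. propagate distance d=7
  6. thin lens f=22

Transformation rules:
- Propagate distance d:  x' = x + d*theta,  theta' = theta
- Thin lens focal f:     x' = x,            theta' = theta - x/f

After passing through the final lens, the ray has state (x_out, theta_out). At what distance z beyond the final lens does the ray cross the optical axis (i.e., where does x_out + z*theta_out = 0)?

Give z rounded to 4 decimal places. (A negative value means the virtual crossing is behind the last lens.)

Answer: 14.3937

Derivation:
Initial: x=2.0000 theta=0.0000
After 1 (propagate distance d=18): x=2.0000 theta=0.0000
After 2 (thin lens f=-50): x=2.0000 theta=0.0400
After 3 (propagate distance d=16): x=2.6400 theta=0.0400
After 4 (thin lens f=28): x=2.6400 theta=-19/350 (≈-0.0543)
After 5 (propagate distance d=7): x=2.2600 theta=-19/350 (≈-0.0543)
After 6 (thin lens f=22): x=2.2600 theta=-1209/7700 (≈-0.1570)
z_focus = -x_out/theta_out = -(2.2600)/(-1209/7700) = 17402/1209 ≈ 14.3937
Rounded to 4 decimal places: z = 14.3937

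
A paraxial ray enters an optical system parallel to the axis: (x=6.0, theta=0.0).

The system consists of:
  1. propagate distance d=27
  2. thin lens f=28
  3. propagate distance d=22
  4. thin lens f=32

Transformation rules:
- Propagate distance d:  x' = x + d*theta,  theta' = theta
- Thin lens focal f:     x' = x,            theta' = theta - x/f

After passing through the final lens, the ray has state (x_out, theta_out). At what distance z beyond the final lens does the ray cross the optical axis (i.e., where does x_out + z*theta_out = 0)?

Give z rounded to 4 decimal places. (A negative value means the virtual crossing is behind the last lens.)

Initial: x=6.0000 theta=0.0000
After 1 (propagate distance d=27): x=6.0000 theta=0.0000
After 2 (thin lens f=28): x=6.0000 theta=-3/14 (≈-0.2143)
After 3 (propagate distance d=22): x=9/7 (≈1.2857) theta=-3/14 (≈-0.2143)
After 4 (thin lens f=32): x=9/7 (≈1.2857) theta=-57/224 (≈-0.2545)
z_focus = -x_out/theta_out = -(9/7)/(-57/224) = 96/19 ≈ 5.0526
Rounded to 4 decimal places: z = 5.0526

Answer: 5.0526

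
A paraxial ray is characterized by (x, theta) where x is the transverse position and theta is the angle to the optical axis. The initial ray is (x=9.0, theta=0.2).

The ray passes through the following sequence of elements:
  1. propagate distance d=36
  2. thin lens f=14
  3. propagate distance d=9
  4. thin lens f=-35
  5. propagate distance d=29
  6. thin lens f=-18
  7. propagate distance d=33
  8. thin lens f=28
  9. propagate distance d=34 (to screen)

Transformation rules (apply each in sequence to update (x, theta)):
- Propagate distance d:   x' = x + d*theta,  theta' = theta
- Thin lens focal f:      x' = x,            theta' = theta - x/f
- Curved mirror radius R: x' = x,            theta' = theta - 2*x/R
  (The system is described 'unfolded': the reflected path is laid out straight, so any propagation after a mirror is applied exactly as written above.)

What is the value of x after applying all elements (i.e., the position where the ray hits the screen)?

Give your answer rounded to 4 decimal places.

Initial: x=9.0000 theta=0.2000
After 1 (propagate distance d=36): x=16.2000 theta=0.2000
After 2 (thin lens f=14): x=16.2000 theta=-67/70 (≈-0.9571)
After 3 (propagate distance d=9): x=531/70 (≈7.5857) theta=-67/70 (≈-0.9571)
After 4 (thin lens f=-35): x=531/70 (≈7.5857) theta=-907/1225 (≈-0.7404)
After 5 (propagate distance d=29): x=-34021/2450 (≈-13.8861) theta=-907/1225 (≈-0.7404)
After 6 (thin lens f=-18): x=-34021/2450 (≈-13.8861) theta=-66673/44100 (≈-1.5119)
After 7 (propagate distance d=33): x=-937529/14700 (≈-63.7775) theta=-66673/44100 (≈-1.5119)
After 8 (thin lens f=28): x=-937529/14700 (≈-63.7775) theta=945743/1234800 (≈0.7659)
After 9 (propagate distance d=34 (to screen)): x=-23298587/617400 (≈-37.7366) theta=945743/1234800 (≈0.7659)
Rounded to 4 decimal places: x = -37.7366

Answer: -37.7366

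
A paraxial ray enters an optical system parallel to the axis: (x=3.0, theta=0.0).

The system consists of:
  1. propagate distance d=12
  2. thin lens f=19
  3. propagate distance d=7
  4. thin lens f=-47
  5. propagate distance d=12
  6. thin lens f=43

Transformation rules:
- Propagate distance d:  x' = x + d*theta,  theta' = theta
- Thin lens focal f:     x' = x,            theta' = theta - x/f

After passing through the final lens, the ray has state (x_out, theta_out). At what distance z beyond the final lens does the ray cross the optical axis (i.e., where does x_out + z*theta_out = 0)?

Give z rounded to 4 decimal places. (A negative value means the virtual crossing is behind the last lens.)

Initial: x=3.0000 theta=0.0000
After 1 (propagate distance d=12): x=3.0000 theta=0.0000
After 2 (thin lens f=19): x=3.0000 theta=-3/19 (≈-0.1579)
After 3 (propagate distance d=7): x=36/19 (≈1.8947) theta=-3/19 (≈-0.1579)
After 4 (thin lens f=-47): x=36/19 (≈1.8947) theta=-105/893 (≈-0.1176)
After 5 (propagate distance d=12): x=432/893 (≈0.4838) theta=-105/893 (≈-0.1176)
After 6 (thin lens f=43): x=432/893 (≈0.4838) theta=-4947/38399 (≈-0.1288)
z_focus = -x_out/theta_out = -(432/893)/(-4947/38399) = 6192/1649 ≈ 3.7550
Rounded to 4 decimal places: z = 3.7550

Answer: 3.7550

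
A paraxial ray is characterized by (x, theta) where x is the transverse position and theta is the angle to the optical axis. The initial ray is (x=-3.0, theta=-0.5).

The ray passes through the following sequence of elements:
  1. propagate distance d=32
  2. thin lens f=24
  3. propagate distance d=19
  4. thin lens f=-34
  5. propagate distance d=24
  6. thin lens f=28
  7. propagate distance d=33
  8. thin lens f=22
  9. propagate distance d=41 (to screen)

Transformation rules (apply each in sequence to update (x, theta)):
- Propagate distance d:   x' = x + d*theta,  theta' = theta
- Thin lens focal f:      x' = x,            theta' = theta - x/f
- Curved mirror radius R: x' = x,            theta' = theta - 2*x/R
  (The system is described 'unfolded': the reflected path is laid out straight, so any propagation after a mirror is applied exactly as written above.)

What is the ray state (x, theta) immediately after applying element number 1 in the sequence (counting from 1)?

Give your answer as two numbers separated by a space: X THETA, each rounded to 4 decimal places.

Answer: -19.0000 -0.5000

Derivation:
Initial: x=-3.0000 theta=-0.5000
After 1 (propagate distance d=32): x=-19.0000 theta=-0.5000
Rounded to 4 decimal places: x = -19.0000, theta = -0.5000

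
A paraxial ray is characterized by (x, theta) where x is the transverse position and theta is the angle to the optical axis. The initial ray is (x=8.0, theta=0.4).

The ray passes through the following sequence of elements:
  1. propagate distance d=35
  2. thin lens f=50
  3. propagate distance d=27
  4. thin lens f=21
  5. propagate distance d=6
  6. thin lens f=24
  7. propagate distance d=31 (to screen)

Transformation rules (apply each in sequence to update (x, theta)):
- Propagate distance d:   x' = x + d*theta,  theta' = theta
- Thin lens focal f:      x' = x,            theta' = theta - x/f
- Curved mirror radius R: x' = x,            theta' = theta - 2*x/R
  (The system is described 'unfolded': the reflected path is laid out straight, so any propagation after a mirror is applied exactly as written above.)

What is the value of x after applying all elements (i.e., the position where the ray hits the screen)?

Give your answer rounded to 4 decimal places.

Answer: -36.4102

Derivation:
Initial: x=8.0000 theta=0.4000
After 1 (propagate distance d=35): x=22.0000 theta=0.4000
After 2 (thin lens f=50): x=22.0000 theta=-0.0400
After 3 (propagate distance d=27): x=20.9200 theta=-0.0400
After 4 (thin lens f=21): x=20.9200 theta=-544/525 (≈-1.0362)
After 5 (propagate distance d=6): x=2573/175 (≈14.7029) theta=-544/525 (≈-1.0362)
After 6 (thin lens f=24): x=2573/175 (≈14.7029) theta=-277/168 (≈-1.6488)
After 7 (propagate distance d=31 (to screen)): x=-152923/4200 (≈-36.4102) theta=-277/168 (≈-1.6488)
Rounded to 4 decimal places: x = -36.4102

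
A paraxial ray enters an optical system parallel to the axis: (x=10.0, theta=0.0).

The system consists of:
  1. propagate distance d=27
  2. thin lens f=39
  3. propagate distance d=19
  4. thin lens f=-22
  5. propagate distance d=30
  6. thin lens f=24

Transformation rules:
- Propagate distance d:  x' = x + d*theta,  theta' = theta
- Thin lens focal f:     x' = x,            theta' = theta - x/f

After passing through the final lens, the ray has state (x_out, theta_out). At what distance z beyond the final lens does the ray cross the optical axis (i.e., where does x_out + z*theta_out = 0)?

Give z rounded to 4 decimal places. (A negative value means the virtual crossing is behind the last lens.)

Initial: x=10.0000 theta=0.0000
After 1 (propagate distance d=27): x=10.0000 theta=0.0000
After 2 (thin lens f=39): x=10.0000 theta=-10/39 (≈-0.2564)
After 3 (propagate distance d=19): x=200/39 (≈5.1282) theta=-10/39 (≈-0.2564)
After 4 (thin lens f=-22): x=200/39 (≈5.1282) theta=-10/429 (≈-0.0233)
After 5 (propagate distance d=30): x=1900/429 (≈4.4289) theta=-10/429 (≈-0.0233)
After 6 (thin lens f=24): x=1900/429 (≈4.4289) theta=-535/2574 (≈-0.2078)
z_focus = -x_out/theta_out = -(1900/429)/(-535/2574) = 2280/107 ≈ 21.3084
Rounded to 4 decimal places: z = 21.3084

Answer: 21.3084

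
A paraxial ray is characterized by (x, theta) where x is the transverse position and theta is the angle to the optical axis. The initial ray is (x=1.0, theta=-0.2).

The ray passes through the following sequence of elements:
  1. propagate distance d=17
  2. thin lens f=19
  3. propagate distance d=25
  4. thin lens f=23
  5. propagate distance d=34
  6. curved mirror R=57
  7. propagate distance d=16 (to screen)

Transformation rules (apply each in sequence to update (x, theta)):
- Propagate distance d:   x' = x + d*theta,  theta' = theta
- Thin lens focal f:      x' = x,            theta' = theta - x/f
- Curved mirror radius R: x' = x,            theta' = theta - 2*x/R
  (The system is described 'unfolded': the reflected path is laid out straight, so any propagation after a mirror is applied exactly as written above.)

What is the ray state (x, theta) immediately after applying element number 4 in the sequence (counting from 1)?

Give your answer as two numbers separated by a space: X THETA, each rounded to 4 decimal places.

Initial: x=1.0000 theta=-0.2000
After 1 (propagate distance d=17): x=-2.4000 theta=-0.2000
After 2 (thin lens f=19): x=-2.4000 theta=-7/95 (≈-0.0737)
After 3 (propagate distance d=25): x=-403/95 (≈-4.2421) theta=-7/95 (≈-0.0737)
After 4 (thin lens f=23): x=-403/95 (≈-4.2421) theta=242/2185 (≈0.1108)
Rounded to 4 decimal places: x = -4.2421, theta = 0.1108

Answer: -4.2421 0.1108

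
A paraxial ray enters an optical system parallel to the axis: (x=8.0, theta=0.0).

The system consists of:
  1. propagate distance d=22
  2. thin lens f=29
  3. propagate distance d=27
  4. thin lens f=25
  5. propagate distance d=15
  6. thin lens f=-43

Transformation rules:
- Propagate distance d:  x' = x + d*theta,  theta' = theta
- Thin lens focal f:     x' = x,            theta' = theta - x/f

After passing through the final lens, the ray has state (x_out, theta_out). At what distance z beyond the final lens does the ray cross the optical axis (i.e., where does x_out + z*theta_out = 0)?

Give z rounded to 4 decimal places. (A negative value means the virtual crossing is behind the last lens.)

Initial: x=8.0000 theta=0.0000
After 1 (propagate distance d=22): x=8.0000 theta=0.0000
After 2 (thin lens f=29): x=8.0000 theta=-8/29 (≈-0.2759)
After 3 (propagate distance d=27): x=16/29 (≈0.5517) theta=-8/29 (≈-0.2759)
After 4 (thin lens f=25): x=16/29 (≈0.5517) theta=-216/725 (≈-0.2979)
After 5 (propagate distance d=15): x=-568/145 (≈-3.9172) theta=-216/725 (≈-0.2979)
After 6 (thin lens f=-43): x=-568/145 (≈-3.9172) theta=-12128/31175 (≈-0.3890)
z_focus = -x_out/theta_out = -(-568/145)/(-12128/31175) = -15265/1516 ≈ -10.0693
Rounded to 4 decimal places: z = -10.0693

Answer: -10.0693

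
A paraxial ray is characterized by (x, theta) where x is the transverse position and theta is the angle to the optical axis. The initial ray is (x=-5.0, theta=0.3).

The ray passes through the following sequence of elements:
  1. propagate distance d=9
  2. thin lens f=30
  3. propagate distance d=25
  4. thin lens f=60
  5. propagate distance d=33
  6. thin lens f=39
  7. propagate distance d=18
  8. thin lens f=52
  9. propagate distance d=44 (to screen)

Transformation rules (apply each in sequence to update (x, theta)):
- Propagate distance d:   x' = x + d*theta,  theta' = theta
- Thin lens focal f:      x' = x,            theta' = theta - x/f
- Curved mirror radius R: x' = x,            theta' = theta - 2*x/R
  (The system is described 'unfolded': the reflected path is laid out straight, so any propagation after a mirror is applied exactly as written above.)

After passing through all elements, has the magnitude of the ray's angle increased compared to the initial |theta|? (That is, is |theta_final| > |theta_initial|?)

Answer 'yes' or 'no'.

Answer: yes

Derivation:
Initial: x=-5.0000 theta=0.3000
After 1 (propagate distance d=9): x=-2.3000 theta=0.3000
After 2 (thin lens f=30): x=-2.3000 theta=113/300 (≈0.3767)
After 3 (propagate distance d=25): x=427/60 (≈7.1167) theta=113/300 (≈0.3767)
After 4 (thin lens f=60): x=427/60 (≈7.1167) theta=929/3600 (≈0.2581)
After 5 (propagate distance d=33): x=15.6325 theta=929/3600 (≈0.2581)
After 6 (thin lens f=39): x=15.6325 theta=-257/1800 (≈-0.1428)
After 7 (propagate distance d=18): x=13.0625 theta=-257/1800 (≈-0.1428)
After 8 (thin lens f=52): x=13.0625 theta=-73753/187200 (≈-0.3940)
After 9 (propagate distance d=44 (to screen)): x=-99979/23400 (≈-4.2726) theta=-73753/187200 (≈-0.3940)
|theta_initial|=0.3000 |theta_final|=73753/187200 (≈0.3940) -> increased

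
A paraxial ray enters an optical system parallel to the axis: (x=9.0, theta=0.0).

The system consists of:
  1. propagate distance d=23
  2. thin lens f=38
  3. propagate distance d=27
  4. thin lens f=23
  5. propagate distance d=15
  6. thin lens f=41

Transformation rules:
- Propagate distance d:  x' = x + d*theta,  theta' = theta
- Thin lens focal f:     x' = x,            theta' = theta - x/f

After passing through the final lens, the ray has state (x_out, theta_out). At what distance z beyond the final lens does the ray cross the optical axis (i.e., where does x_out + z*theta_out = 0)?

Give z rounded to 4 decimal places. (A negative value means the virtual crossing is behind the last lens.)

Answer: -9.2674

Derivation:
Initial: x=9.0000 theta=0.0000
After 1 (propagate distance d=23): x=9.0000 theta=0.0000
After 2 (thin lens f=38): x=9.0000 theta=-9/38 (≈-0.2368)
After 3 (propagate distance d=27): x=99/38 (≈2.6053) theta=-9/38 (≈-0.2368)
After 4 (thin lens f=23): x=99/38 (≈2.6053) theta=-153/437 (≈-0.3501)
After 5 (propagate distance d=15): x=-2313/874 (≈-2.6465) theta=-153/437 (≈-0.3501)
After 6 (thin lens f=41): x=-2313/874 (≈-2.6465) theta=-10233/35834 (≈-0.2856)
z_focus = -x_out/theta_out = -(-2313/874)/(-10233/35834) = -10537/1137 ≈ -9.2674
Rounded to 4 decimal places: z = -9.2674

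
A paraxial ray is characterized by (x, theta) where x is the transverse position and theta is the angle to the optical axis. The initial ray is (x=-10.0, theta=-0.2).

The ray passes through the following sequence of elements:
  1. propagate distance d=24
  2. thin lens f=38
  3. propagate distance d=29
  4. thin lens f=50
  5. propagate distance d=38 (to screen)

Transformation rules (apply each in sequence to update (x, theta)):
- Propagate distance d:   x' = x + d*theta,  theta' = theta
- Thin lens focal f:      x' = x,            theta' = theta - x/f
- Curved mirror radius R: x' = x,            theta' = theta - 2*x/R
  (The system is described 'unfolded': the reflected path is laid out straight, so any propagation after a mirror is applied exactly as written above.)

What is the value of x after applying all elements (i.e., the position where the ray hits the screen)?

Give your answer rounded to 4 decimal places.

Answer: 4.9667

Derivation:
Initial: x=-10.0000 theta=-0.2000
After 1 (propagate distance d=24): x=-14.8000 theta=-0.2000
After 2 (thin lens f=38): x=-14.8000 theta=18/95 (≈0.1895)
After 3 (propagate distance d=29): x=-884/95 (≈-9.3053) theta=18/95 (≈0.1895)
After 4 (thin lens f=50): x=-884/95 (≈-9.3053) theta=892/2375 (≈0.3756)
After 5 (propagate distance d=38 (to screen)): x=11796/2375 (≈4.9667) theta=892/2375 (≈0.3756)
Rounded to 4 decimal places: x = 4.9667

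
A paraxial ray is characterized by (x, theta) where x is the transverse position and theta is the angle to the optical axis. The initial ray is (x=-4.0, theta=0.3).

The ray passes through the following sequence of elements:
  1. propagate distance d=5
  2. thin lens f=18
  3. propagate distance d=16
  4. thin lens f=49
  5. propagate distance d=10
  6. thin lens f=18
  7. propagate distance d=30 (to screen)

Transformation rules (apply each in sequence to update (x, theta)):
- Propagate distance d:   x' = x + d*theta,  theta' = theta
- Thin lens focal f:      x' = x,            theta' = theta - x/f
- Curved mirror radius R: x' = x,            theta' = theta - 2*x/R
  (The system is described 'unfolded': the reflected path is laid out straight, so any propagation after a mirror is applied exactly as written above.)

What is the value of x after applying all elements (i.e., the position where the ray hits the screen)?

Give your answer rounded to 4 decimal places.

Answer: 5.0725

Derivation:
Initial: x=-4.0000 theta=0.3000
After 1 (propagate distance d=5): x=-2.5000 theta=0.3000
After 2 (thin lens f=18): x=-2.5000 theta=79/180 (≈0.4389)
After 3 (propagate distance d=16): x=407/90 (≈4.5222) theta=79/180 (≈0.4389)
After 4 (thin lens f=49): x=407/90 (≈4.5222) theta=1019/2940 (≈0.3466)
After 5 (propagate distance d=10): x=17614/2205 (≈7.9882) theta=1019/2940 (≈0.3466)
After 6 (thin lens f=18): x=17614/2205 (≈7.9882) theta=-1543/15876 (≈-0.0972)
After 7 (propagate distance d=30 (to screen)): x=9587/1890 (≈5.0725) theta=-1543/15876 (≈-0.0972)
Rounded to 4 decimal places: x = 5.0725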